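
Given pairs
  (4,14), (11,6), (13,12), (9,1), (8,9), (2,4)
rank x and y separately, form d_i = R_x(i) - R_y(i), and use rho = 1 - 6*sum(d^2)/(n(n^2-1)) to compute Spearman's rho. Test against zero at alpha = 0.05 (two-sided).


Step 1: Rank x and y separately (midranks; no ties here).
rank(x): 4->2, 11->5, 13->6, 9->4, 8->3, 2->1
rank(y): 14->6, 6->3, 12->5, 1->1, 9->4, 4->2
Step 2: d_i = R_x(i) - R_y(i); compute d_i^2.
  (2-6)^2=16, (5-3)^2=4, (6-5)^2=1, (4-1)^2=9, (3-4)^2=1, (1-2)^2=1
sum(d^2) = 32.
Step 3: rho = 1 - 6*32 / (6*(6^2 - 1)) = 1 - 192/210 = 0.085714.
Step 4: Under H0, t = rho * sqrt((n-2)/(1-rho^2)) = 0.1721 ~ t(4).
Step 5: Two-sided p-value from the t-distribution with 4 df = 0.871743.
Step 6: alpha = 0.05. fail to reject H0.

rho = 0.0857, p = 0.871743, fail to reject H0 at alpha = 0.05.


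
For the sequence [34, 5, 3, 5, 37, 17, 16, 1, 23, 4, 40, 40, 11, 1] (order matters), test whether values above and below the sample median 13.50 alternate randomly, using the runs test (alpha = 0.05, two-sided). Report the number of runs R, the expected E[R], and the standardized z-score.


Step 1: Compute median = 13.50; label A = above, B = below.
Labels in order: ABBBAAABABAABB  (n_A = 7, n_B = 7)
Step 2: Count runs R = 8.
Step 3: Under H0 (random ordering), E[R] = 2*n_A*n_B/(n_A+n_B) + 1 = 2*7*7/14 + 1 = 8.0000.
        Var[R] = 2*n_A*n_B*(2*n_A*n_B - n_A - n_B) / ((n_A+n_B)^2 * (n_A+n_B-1)) = 8232/2548 = 3.2308.
        SD[R] = 1.7974.
Step 4: R = E[R], so z = 0 with no continuity correction.
Step 5: Two-sided p-value via normal approximation = 2*(1 - Phi(|z|)) = 1.000000.
Step 6: alpha = 0.05. fail to reject H0.

R = 8, z = 0.0000, p = 1.000000, fail to reject H0.


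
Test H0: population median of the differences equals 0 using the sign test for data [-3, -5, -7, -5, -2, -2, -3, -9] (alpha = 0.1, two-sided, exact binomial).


Step 1: Discard zero differences. Original n = 8; n_eff = number of nonzero differences = 8.
Nonzero differences (with sign): -3, -5, -7, -5, -2, -2, -3, -9
Step 2: Count signs: positive = 0, negative = 8.
Step 3: Under H0: P(positive) = 0.5, so the number of positives S ~ Bin(8, 0.5).
Step 4: Two-sided exact p-value = sum of Bin(8,0.5) probabilities at or below the observed probability = 0.007812.
Step 5: alpha = 0.1. reject H0.

n_eff = 8, pos = 0, neg = 8, p = 0.007812, reject H0.


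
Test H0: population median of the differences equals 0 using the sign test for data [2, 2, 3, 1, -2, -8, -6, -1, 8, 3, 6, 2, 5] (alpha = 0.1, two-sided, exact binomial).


Step 1: Discard zero differences. Original n = 13; n_eff = number of nonzero differences = 13.
Nonzero differences (with sign): +2, +2, +3, +1, -2, -8, -6, -1, +8, +3, +6, +2, +5
Step 2: Count signs: positive = 9, negative = 4.
Step 3: Under H0: P(positive) = 0.5, so the number of positives S ~ Bin(13, 0.5).
Step 4: Two-sided exact p-value = sum of Bin(13,0.5) probabilities at or below the observed probability = 0.266846.
Step 5: alpha = 0.1. fail to reject H0.

n_eff = 13, pos = 9, neg = 4, p = 0.266846, fail to reject H0.


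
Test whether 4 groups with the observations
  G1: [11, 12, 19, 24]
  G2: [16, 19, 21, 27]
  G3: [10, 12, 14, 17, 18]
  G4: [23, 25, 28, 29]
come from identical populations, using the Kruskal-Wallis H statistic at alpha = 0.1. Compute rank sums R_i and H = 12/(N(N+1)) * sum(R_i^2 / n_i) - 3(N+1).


Step 1: Combine all N = 17 observations and assign midranks.
sorted (value, group, rank): (10,G3,1), (11,G1,2), (12,G1,3.5), (12,G3,3.5), (14,G3,5), (16,G2,6), (17,G3,7), (18,G3,8), (19,G1,9.5), (19,G2,9.5), (21,G2,11), (23,G4,12), (24,G1,13), (25,G4,14), (27,G2,15), (28,G4,16), (29,G4,17)
Step 2: Sum ranks within each group.
R_1 = 28 (n_1 = 4)
R_2 = 41.5 (n_2 = 4)
R_3 = 24.5 (n_3 = 5)
R_4 = 59 (n_4 = 4)
Step 3: H = 12/(N(N+1)) * sum(R_i^2/n_i) - 3(N+1)
     = 12/(17*18) * (28^2/4 + 41.5^2/4 + 24.5^2/5 + 59^2/4) - 3*18
     = 0.039216 * 1616.86 - 54
     = 9.406373.
Step 4: Ties present; correction factor C = 1 - 12/(17^3 - 17) = 0.997549. Corrected H = 9.406373 / 0.997549 = 9.429484.
Step 5: Under H0, H ~ chi^2(3); p-value = 0.024093.
Step 6: alpha = 0.1. reject H0.

H = 9.4295, df = 3, p = 0.024093, reject H0.


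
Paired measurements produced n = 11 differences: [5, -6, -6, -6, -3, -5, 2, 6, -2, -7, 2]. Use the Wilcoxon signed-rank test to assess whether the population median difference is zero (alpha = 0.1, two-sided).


Step 1: Drop any zero differences (none here) and take |d_i|.
|d| = [5, 6, 6, 6, 3, 5, 2, 6, 2, 7, 2]
Step 2: Midrank |d_i| (ties get averaged ranks).
ranks: |5|->5.5, |6|->8.5, |6|->8.5, |6|->8.5, |3|->4, |5|->5.5, |2|->2, |6|->8.5, |2|->2, |7|->11, |2|->2
Step 3: Attach original signs; sum ranks with positive sign and with negative sign.
W+ = 5.5 + 2 + 8.5 + 2 = 18
W- = 8.5 + 8.5 + 8.5 + 4 + 5.5 + 2 + 11 = 48
(Check: W+ + W- = 66 should equal n(n+1)/2 = 66.)
Step 4: Test statistic W = min(W+, W-) = 18.
Step 5: Ties in |d|, so use the tie-corrected normal approximation.
        E[W] = n(n+1)/4 = 11*12/4 = 33.
        Tie groups: |d|=2 (t=3), |d|=5 (t=2), |d|=6 (t=4); sum(t^3 - t) = 90.
        Var[W] = n(n+1)(2n+1)/24 - sum(t^3-t)/48 = 3036/24 - 90/48 = 124.625.
        z = (W - E[W]) / sqrt(Var[W]) = (18 - 33) / 11.1636 = -1.3437.
        Two-sided p = 2*Phi(z) = 0.179059.
Step 6: alpha = 0.1. fail to reject H0.

W+ = 18, W- = 48, W = min = 18, p = 0.179059, fail to reject H0.


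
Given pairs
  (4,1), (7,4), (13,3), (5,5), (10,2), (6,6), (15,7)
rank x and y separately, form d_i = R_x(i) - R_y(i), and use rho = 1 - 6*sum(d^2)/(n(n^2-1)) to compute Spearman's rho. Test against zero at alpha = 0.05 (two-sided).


Step 1: Rank x and y separately (midranks; no ties here).
rank(x): 4->1, 7->4, 13->6, 5->2, 10->5, 6->3, 15->7
rank(y): 1->1, 4->4, 3->3, 5->5, 2->2, 6->6, 7->7
Step 2: d_i = R_x(i) - R_y(i); compute d_i^2.
  (1-1)^2=0, (4-4)^2=0, (6-3)^2=9, (2-5)^2=9, (5-2)^2=9, (3-6)^2=9, (7-7)^2=0
sum(d^2) = 36.
Step 3: rho = 1 - 6*36 / (7*(7^2 - 1)) = 1 - 216/336 = 0.357143.
Step 4: Under H0, t = rho * sqrt((n-2)/(1-rho^2)) = 0.8550 ~ t(5).
Step 5: Two-sided p-value from the t-distribution with 5 df = 0.431611.
Step 6: alpha = 0.05. fail to reject H0.

rho = 0.3571, p = 0.431611, fail to reject H0 at alpha = 0.05.


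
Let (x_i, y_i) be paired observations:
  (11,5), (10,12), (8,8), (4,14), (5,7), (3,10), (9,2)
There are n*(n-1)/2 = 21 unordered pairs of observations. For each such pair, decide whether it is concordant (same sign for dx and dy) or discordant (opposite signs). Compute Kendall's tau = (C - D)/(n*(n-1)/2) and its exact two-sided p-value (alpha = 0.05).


Step 1: Enumerate the 21 unordered pairs (i,j) with i<j and classify each by sign(x_j-x_i) * sign(y_j-y_i).
  (1,2):dx=-1,dy=+7->D; (1,3):dx=-3,dy=+3->D; (1,4):dx=-7,dy=+9->D; (1,5):dx=-6,dy=+2->D
  (1,6):dx=-8,dy=+5->D; (1,7):dx=-2,dy=-3->C; (2,3):dx=-2,dy=-4->C; (2,4):dx=-6,dy=+2->D
  (2,5):dx=-5,dy=-5->C; (2,6):dx=-7,dy=-2->C; (2,7):dx=-1,dy=-10->C; (3,4):dx=-4,dy=+6->D
  (3,5):dx=-3,dy=-1->C; (3,6):dx=-5,dy=+2->D; (3,7):dx=+1,dy=-6->D; (4,5):dx=+1,dy=-7->D
  (4,6):dx=-1,dy=-4->C; (4,7):dx=+5,dy=-12->D; (5,6):dx=-2,dy=+3->D; (5,7):dx=+4,dy=-5->D
  (6,7):dx=+6,dy=-8->D
Step 2: C = 7, D = 14, total pairs = 21.
Step 3: tau = (C - D)/(n(n-1)/2) = (7 - 14)/21 = -0.333333.
Step 4: Exact two-sided p-value (enumerate n! = 5040 permutations of y under H0): p = 0.381349.
Step 5: alpha = 0.05. fail to reject H0.

tau_b = -0.3333 (C=7, D=14), p = 0.381349, fail to reject H0.


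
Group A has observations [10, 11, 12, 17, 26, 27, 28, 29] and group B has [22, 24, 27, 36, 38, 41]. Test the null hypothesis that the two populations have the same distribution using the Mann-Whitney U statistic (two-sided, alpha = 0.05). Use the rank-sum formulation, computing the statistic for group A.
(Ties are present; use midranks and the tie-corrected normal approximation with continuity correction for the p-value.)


Step 1: Combine and sort all 14 observations; assign midranks.
sorted (value, group): (10,X), (11,X), (12,X), (17,X), (22,Y), (24,Y), (26,X), (27,X), (27,Y), (28,X), (29,X), (36,Y), (38,Y), (41,Y)
ranks: 10->1, 11->2, 12->3, 17->4, 22->5, 24->6, 26->7, 27->8.5, 27->8.5, 28->10, 29->11, 36->12, 38->13, 41->14
Step 2: Rank sum for X: R1 = 1 + 2 + 3 + 4 + 7 + 8.5 + 10 + 11 = 46.5.
Step 3: U_X = R1 - n1(n1+1)/2 = 46.5 - 8*9/2 = 46.5 - 36 = 10.5.
       U_Y = n1*n2 - U_X = 48 - 10.5 = 37.5.
Step 4: Ties are present, so use the tie-corrected normal approximation (with continuity correction) for the p-value.
Step 5: p-value = 0.092930; compare to alpha = 0.05. fail to reject H0.

U_X = 10.5, p = 0.092930, fail to reject H0 at alpha = 0.05.


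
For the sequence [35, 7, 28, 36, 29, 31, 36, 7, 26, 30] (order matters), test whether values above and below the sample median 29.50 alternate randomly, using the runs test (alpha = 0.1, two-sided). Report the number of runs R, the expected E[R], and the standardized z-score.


Step 1: Compute median = 29.50; label A = above, B = below.
Labels in order: ABBABAABBA  (n_A = 5, n_B = 5)
Step 2: Count runs R = 7.
Step 3: Under H0 (random ordering), E[R] = 2*n_A*n_B/(n_A+n_B) + 1 = 2*5*5/10 + 1 = 6.0000.
        Var[R] = 2*n_A*n_B*(2*n_A*n_B - n_A - n_B) / ((n_A+n_B)^2 * (n_A+n_B-1)) = 2000/900 = 2.2222.
        SD[R] = 1.4907.
Step 4: Continuity-corrected z = (R - 0.5 - E[R]) / SD[R] = (7 - 0.5 - 6.0000) / 1.4907 = 0.3354.
Step 5: Two-sided p-value via normal approximation = 2*(1 - Phi(|z|)) = 0.737316.
Step 6: alpha = 0.1. fail to reject H0.

R = 7, z = 0.3354, p = 0.737316, fail to reject H0.


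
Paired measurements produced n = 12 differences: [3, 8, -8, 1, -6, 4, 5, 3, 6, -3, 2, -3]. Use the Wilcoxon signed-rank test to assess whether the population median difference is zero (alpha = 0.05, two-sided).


Step 1: Drop any zero differences (none here) and take |d_i|.
|d| = [3, 8, 8, 1, 6, 4, 5, 3, 6, 3, 2, 3]
Step 2: Midrank |d_i| (ties get averaged ranks).
ranks: |3|->4.5, |8|->11.5, |8|->11.5, |1|->1, |6|->9.5, |4|->7, |5|->8, |3|->4.5, |6|->9.5, |3|->4.5, |2|->2, |3|->4.5
Step 3: Attach original signs; sum ranks with positive sign and with negative sign.
W+ = 4.5 + 11.5 + 1 + 7 + 8 + 4.5 + 9.5 + 2 = 48
W- = 11.5 + 9.5 + 4.5 + 4.5 = 30
(Check: W+ + W- = 78 should equal n(n+1)/2 = 78.)
Step 4: Test statistic W = min(W+, W-) = 30.
Step 5: Ties in |d|, so use the tie-corrected normal approximation.
        E[W] = n(n+1)/4 = 12*13/4 = 39.
        Tie groups: |d|=3 (t=4), |d|=6 (t=2), |d|=8 (t=2); sum(t^3 - t) = 72.
        Var[W] = n(n+1)(2n+1)/24 - sum(t^3-t)/48 = 3900/24 - 72/48 = 161.
        z = (W - E[W]) / sqrt(Var[W]) = (30 - 39) / 12.6886 = -0.7093.
        Two-sided p = 2*Phi(z) = 0.478139.
Step 6: alpha = 0.05. fail to reject H0.

W+ = 48, W- = 30, W = min = 30, p = 0.478139, fail to reject H0.


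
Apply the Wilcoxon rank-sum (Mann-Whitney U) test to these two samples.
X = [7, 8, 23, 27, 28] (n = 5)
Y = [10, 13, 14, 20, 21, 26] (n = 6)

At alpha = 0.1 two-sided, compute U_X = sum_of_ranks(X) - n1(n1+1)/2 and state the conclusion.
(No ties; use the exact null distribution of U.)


Step 1: Combine and sort all 11 observations; assign midranks.
sorted (value, group): (7,X), (8,X), (10,Y), (13,Y), (14,Y), (20,Y), (21,Y), (23,X), (26,Y), (27,X), (28,X)
ranks: 7->1, 8->2, 10->3, 13->4, 14->5, 20->6, 21->7, 23->8, 26->9, 27->10, 28->11
Step 2: Rank sum for X: R1 = 1 + 2 + 8 + 10 + 11 = 32.
Step 3: U_X = R1 - n1(n1+1)/2 = 32 - 5*6/2 = 32 - 15 = 17.
       U_Y = n1*n2 - U_X = 30 - 17 = 13.
Step 4: No ties, so the exact null distribution of U (based on enumerating the C(11,5) = 462 equally likely rank assignments) gives the two-sided p-value.
Step 5: p-value = 0.792208; compare to alpha = 0.1. fail to reject H0.

U_X = 17, p = 0.792208, fail to reject H0 at alpha = 0.1.


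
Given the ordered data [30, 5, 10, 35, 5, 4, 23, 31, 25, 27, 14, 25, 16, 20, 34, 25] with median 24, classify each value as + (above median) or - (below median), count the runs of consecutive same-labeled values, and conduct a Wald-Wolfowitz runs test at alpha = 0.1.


Step 1: Compute median = 24; label A = above, B = below.
Labels in order: ABBABBBAAABABBAA  (n_A = 8, n_B = 8)
Step 2: Count runs R = 9.
Step 3: Under H0 (random ordering), E[R] = 2*n_A*n_B/(n_A+n_B) + 1 = 2*8*8/16 + 1 = 9.0000.
        Var[R] = 2*n_A*n_B*(2*n_A*n_B - n_A - n_B) / ((n_A+n_B)^2 * (n_A+n_B-1)) = 14336/3840 = 3.7333.
        SD[R] = 1.9322.
Step 4: R = E[R], so z = 0 with no continuity correction.
Step 5: Two-sided p-value via normal approximation = 2*(1 - Phi(|z|)) = 1.000000.
Step 6: alpha = 0.1. fail to reject H0.

R = 9, z = 0.0000, p = 1.000000, fail to reject H0.


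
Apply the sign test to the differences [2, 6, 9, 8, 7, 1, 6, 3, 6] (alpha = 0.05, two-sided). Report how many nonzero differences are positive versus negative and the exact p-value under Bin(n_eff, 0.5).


Step 1: Discard zero differences. Original n = 9; n_eff = number of nonzero differences = 9.
Nonzero differences (with sign): +2, +6, +9, +8, +7, +1, +6, +3, +6
Step 2: Count signs: positive = 9, negative = 0.
Step 3: Under H0: P(positive) = 0.5, so the number of positives S ~ Bin(9, 0.5).
Step 4: Two-sided exact p-value = sum of Bin(9,0.5) probabilities at or below the observed probability = 0.003906.
Step 5: alpha = 0.05. reject H0.

n_eff = 9, pos = 9, neg = 0, p = 0.003906, reject H0.


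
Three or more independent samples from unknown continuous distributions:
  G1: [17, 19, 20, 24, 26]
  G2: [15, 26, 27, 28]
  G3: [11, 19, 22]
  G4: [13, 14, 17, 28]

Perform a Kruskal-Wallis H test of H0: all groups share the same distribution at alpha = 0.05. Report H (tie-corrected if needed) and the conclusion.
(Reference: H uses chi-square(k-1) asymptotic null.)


Step 1: Combine all N = 16 observations and assign midranks.
sorted (value, group, rank): (11,G3,1), (13,G4,2), (14,G4,3), (15,G2,4), (17,G1,5.5), (17,G4,5.5), (19,G1,7.5), (19,G3,7.5), (20,G1,9), (22,G3,10), (24,G1,11), (26,G1,12.5), (26,G2,12.5), (27,G2,14), (28,G2,15.5), (28,G4,15.5)
Step 2: Sum ranks within each group.
R_1 = 45.5 (n_1 = 5)
R_2 = 46 (n_2 = 4)
R_3 = 18.5 (n_3 = 3)
R_4 = 26 (n_4 = 4)
Step 3: H = 12/(N(N+1)) * sum(R_i^2/n_i) - 3(N+1)
     = 12/(16*17) * (45.5^2/5 + 46^2/4 + 18.5^2/3 + 26^2/4) - 3*17
     = 0.044118 * 1226.13 - 51
     = 3.094118.
Step 4: Ties present; correction factor C = 1 - 24/(16^3 - 16) = 0.994118. Corrected H = 3.094118 / 0.994118 = 3.112426.
Step 5: Under H0, H ~ chi^2(3); p-value = 0.374614.
Step 6: alpha = 0.05. fail to reject H0.

H = 3.1124, df = 3, p = 0.374614, fail to reject H0.


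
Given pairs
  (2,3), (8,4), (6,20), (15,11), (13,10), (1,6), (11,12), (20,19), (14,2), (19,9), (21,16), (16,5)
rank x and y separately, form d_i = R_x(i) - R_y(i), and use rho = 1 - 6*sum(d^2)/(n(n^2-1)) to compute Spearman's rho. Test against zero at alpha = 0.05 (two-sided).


Step 1: Rank x and y separately (midranks; no ties here).
rank(x): 2->2, 8->4, 6->3, 15->8, 13->6, 1->1, 11->5, 20->11, 14->7, 19->10, 21->12, 16->9
rank(y): 3->2, 4->3, 20->12, 11->8, 10->7, 6->5, 12->9, 19->11, 2->1, 9->6, 16->10, 5->4
Step 2: d_i = R_x(i) - R_y(i); compute d_i^2.
  (2-2)^2=0, (4-3)^2=1, (3-12)^2=81, (8-8)^2=0, (6-7)^2=1, (1-5)^2=16, (5-9)^2=16, (11-11)^2=0, (7-1)^2=36, (10-6)^2=16, (12-10)^2=4, (9-4)^2=25
sum(d^2) = 196.
Step 3: rho = 1 - 6*196 / (12*(12^2 - 1)) = 1 - 1176/1716 = 0.314685.
Step 4: Under H0, t = rho * sqrt((n-2)/(1-rho^2)) = 1.0484 ~ t(10).
Step 5: Two-sided p-value from the t-distribution with 10 df = 0.319139.
Step 6: alpha = 0.05. fail to reject H0.

rho = 0.3147, p = 0.319139, fail to reject H0 at alpha = 0.05.


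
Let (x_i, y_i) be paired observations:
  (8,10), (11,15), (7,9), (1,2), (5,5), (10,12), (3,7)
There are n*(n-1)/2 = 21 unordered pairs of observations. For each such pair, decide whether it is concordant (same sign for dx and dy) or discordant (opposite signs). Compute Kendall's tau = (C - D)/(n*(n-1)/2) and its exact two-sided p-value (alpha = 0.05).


Step 1: Enumerate the 21 unordered pairs (i,j) with i<j and classify each by sign(x_j-x_i) * sign(y_j-y_i).
  (1,2):dx=+3,dy=+5->C; (1,3):dx=-1,dy=-1->C; (1,4):dx=-7,dy=-8->C; (1,5):dx=-3,dy=-5->C
  (1,6):dx=+2,dy=+2->C; (1,7):dx=-5,dy=-3->C; (2,3):dx=-4,dy=-6->C; (2,4):dx=-10,dy=-13->C
  (2,5):dx=-6,dy=-10->C; (2,6):dx=-1,dy=-3->C; (2,7):dx=-8,dy=-8->C; (3,4):dx=-6,dy=-7->C
  (3,5):dx=-2,dy=-4->C; (3,6):dx=+3,dy=+3->C; (3,7):dx=-4,dy=-2->C; (4,5):dx=+4,dy=+3->C
  (4,6):dx=+9,dy=+10->C; (4,7):dx=+2,dy=+5->C; (5,6):dx=+5,dy=+7->C; (5,7):dx=-2,dy=+2->D
  (6,7):dx=-7,dy=-5->C
Step 2: C = 20, D = 1, total pairs = 21.
Step 3: tau = (C - D)/(n(n-1)/2) = (20 - 1)/21 = 0.904762.
Step 4: Exact two-sided p-value (enumerate n! = 5040 permutations of y under H0): p = 0.002778.
Step 5: alpha = 0.05. reject H0.

tau_b = 0.9048 (C=20, D=1), p = 0.002778, reject H0.


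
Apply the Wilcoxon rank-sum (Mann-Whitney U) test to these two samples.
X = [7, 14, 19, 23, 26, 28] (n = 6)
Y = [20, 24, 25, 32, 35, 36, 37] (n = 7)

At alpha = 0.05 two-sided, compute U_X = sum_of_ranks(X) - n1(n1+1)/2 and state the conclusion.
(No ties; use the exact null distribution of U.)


Step 1: Combine and sort all 13 observations; assign midranks.
sorted (value, group): (7,X), (14,X), (19,X), (20,Y), (23,X), (24,Y), (25,Y), (26,X), (28,X), (32,Y), (35,Y), (36,Y), (37,Y)
ranks: 7->1, 14->2, 19->3, 20->4, 23->5, 24->6, 25->7, 26->8, 28->9, 32->10, 35->11, 36->12, 37->13
Step 2: Rank sum for X: R1 = 1 + 2 + 3 + 5 + 8 + 9 = 28.
Step 3: U_X = R1 - n1(n1+1)/2 = 28 - 6*7/2 = 28 - 21 = 7.
       U_Y = n1*n2 - U_X = 42 - 7 = 35.
Step 4: No ties, so the exact null distribution of U (based on enumerating the C(13,6) = 1716 equally likely rank assignments) gives the two-sided p-value.
Step 5: p-value = 0.051282; compare to alpha = 0.05. fail to reject H0.

U_X = 7, p = 0.051282, fail to reject H0 at alpha = 0.05.


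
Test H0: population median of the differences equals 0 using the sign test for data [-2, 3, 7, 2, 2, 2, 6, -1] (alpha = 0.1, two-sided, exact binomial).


Step 1: Discard zero differences. Original n = 8; n_eff = number of nonzero differences = 8.
Nonzero differences (with sign): -2, +3, +7, +2, +2, +2, +6, -1
Step 2: Count signs: positive = 6, negative = 2.
Step 3: Under H0: P(positive) = 0.5, so the number of positives S ~ Bin(8, 0.5).
Step 4: Two-sided exact p-value = sum of Bin(8,0.5) probabilities at or below the observed probability = 0.289062.
Step 5: alpha = 0.1. fail to reject H0.

n_eff = 8, pos = 6, neg = 2, p = 0.289062, fail to reject H0.


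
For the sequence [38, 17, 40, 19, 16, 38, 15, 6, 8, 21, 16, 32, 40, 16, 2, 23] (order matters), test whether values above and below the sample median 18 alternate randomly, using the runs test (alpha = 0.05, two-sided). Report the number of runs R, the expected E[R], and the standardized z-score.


Step 1: Compute median = 18; label A = above, B = below.
Labels in order: ABAABABBBABAABBA  (n_A = 8, n_B = 8)
Step 2: Count runs R = 11.
Step 3: Under H0 (random ordering), E[R] = 2*n_A*n_B/(n_A+n_B) + 1 = 2*8*8/16 + 1 = 9.0000.
        Var[R] = 2*n_A*n_B*(2*n_A*n_B - n_A - n_B) / ((n_A+n_B)^2 * (n_A+n_B-1)) = 14336/3840 = 3.7333.
        SD[R] = 1.9322.
Step 4: Continuity-corrected z = (R - 0.5 - E[R]) / SD[R] = (11 - 0.5 - 9.0000) / 1.9322 = 0.7763.
Step 5: Two-sided p-value via normal approximation = 2*(1 - Phi(|z|)) = 0.437558.
Step 6: alpha = 0.05. fail to reject H0.

R = 11, z = 0.7763, p = 0.437558, fail to reject H0.


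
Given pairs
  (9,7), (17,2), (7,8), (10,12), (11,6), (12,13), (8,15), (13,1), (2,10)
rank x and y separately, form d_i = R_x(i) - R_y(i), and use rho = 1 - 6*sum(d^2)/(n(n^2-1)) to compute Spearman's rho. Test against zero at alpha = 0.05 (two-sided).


Step 1: Rank x and y separately (midranks; no ties here).
rank(x): 9->4, 17->9, 7->2, 10->5, 11->6, 12->7, 8->3, 13->8, 2->1
rank(y): 7->4, 2->2, 8->5, 12->7, 6->3, 13->8, 15->9, 1->1, 10->6
Step 2: d_i = R_x(i) - R_y(i); compute d_i^2.
  (4-4)^2=0, (9-2)^2=49, (2-5)^2=9, (5-7)^2=4, (6-3)^2=9, (7-8)^2=1, (3-9)^2=36, (8-1)^2=49, (1-6)^2=25
sum(d^2) = 182.
Step 3: rho = 1 - 6*182 / (9*(9^2 - 1)) = 1 - 1092/720 = -0.516667.
Step 4: Under H0, t = rho * sqrt((n-2)/(1-rho^2)) = -1.5966 ~ t(7).
Step 5: Two-sided p-value from the t-distribution with 7 df = 0.154390.
Step 6: alpha = 0.05. fail to reject H0.

rho = -0.5167, p = 0.154390, fail to reject H0 at alpha = 0.05.


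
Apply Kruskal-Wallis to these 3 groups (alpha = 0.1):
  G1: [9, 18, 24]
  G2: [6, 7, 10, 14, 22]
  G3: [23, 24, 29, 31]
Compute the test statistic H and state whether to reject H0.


Step 1: Combine all N = 12 observations and assign midranks.
sorted (value, group, rank): (6,G2,1), (7,G2,2), (9,G1,3), (10,G2,4), (14,G2,5), (18,G1,6), (22,G2,7), (23,G3,8), (24,G1,9.5), (24,G3,9.5), (29,G3,11), (31,G3,12)
Step 2: Sum ranks within each group.
R_1 = 18.5 (n_1 = 3)
R_2 = 19 (n_2 = 5)
R_3 = 40.5 (n_3 = 4)
Step 3: H = 12/(N(N+1)) * sum(R_i^2/n_i) - 3(N+1)
     = 12/(12*13) * (18.5^2/3 + 19^2/5 + 40.5^2/4) - 3*13
     = 0.076923 * 596.346 - 39
     = 6.872756.
Step 4: Ties present; correction factor C = 1 - 6/(12^3 - 12) = 0.996503. Corrected H = 6.872756 / 0.996503 = 6.896871.
Step 5: Under H0, H ~ chi^2(2); p-value = 0.031795.
Step 6: alpha = 0.1. reject H0.

H = 6.8969, df = 2, p = 0.031795, reject H0.


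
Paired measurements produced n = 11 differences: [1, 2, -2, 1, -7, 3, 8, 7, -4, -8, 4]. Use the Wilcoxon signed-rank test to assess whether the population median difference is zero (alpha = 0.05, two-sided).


Step 1: Drop any zero differences (none here) and take |d_i|.
|d| = [1, 2, 2, 1, 7, 3, 8, 7, 4, 8, 4]
Step 2: Midrank |d_i| (ties get averaged ranks).
ranks: |1|->1.5, |2|->3.5, |2|->3.5, |1|->1.5, |7|->8.5, |3|->5, |8|->10.5, |7|->8.5, |4|->6.5, |8|->10.5, |4|->6.5
Step 3: Attach original signs; sum ranks with positive sign and with negative sign.
W+ = 1.5 + 3.5 + 1.5 + 5 + 10.5 + 8.5 + 6.5 = 37
W- = 3.5 + 8.5 + 6.5 + 10.5 = 29
(Check: W+ + W- = 66 should equal n(n+1)/2 = 66.)
Step 4: Test statistic W = min(W+, W-) = 29.
Step 5: Ties in |d|, so use the tie-corrected normal approximation.
        E[W] = n(n+1)/4 = 11*12/4 = 33.
        Tie groups: |d|=1 (t=2), |d|=2 (t=2), |d|=4 (t=2), |d|=7 (t=2), |d|=8 (t=2); sum(t^3 - t) = 30.
        Var[W] = n(n+1)(2n+1)/24 - sum(t^3-t)/48 = 3036/24 - 30/48 = 125.875.
        z = (W - E[W]) / sqrt(Var[W]) = (29 - 33) / 11.2194 = -0.3565.
        Two-sided p = 2*Phi(z) = 0.721447.
Step 6: alpha = 0.05. fail to reject H0.

W+ = 37, W- = 29, W = min = 29, p = 0.721447, fail to reject H0.


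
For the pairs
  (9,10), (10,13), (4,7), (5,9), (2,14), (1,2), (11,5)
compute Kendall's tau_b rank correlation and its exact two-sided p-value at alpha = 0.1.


Step 1: Enumerate the 21 unordered pairs (i,j) with i<j and classify each by sign(x_j-x_i) * sign(y_j-y_i).
  (1,2):dx=+1,dy=+3->C; (1,3):dx=-5,dy=-3->C; (1,4):dx=-4,dy=-1->C; (1,5):dx=-7,dy=+4->D
  (1,6):dx=-8,dy=-8->C; (1,7):dx=+2,dy=-5->D; (2,3):dx=-6,dy=-6->C; (2,4):dx=-5,dy=-4->C
  (2,5):dx=-8,dy=+1->D; (2,6):dx=-9,dy=-11->C; (2,7):dx=+1,dy=-8->D; (3,4):dx=+1,dy=+2->C
  (3,5):dx=-2,dy=+7->D; (3,6):dx=-3,dy=-5->C; (3,7):dx=+7,dy=-2->D; (4,5):dx=-3,dy=+5->D
  (4,6):dx=-4,dy=-7->C; (4,7):dx=+6,dy=-4->D; (5,6):dx=-1,dy=-12->C; (5,7):dx=+9,dy=-9->D
  (6,7):dx=+10,dy=+3->C
Step 2: C = 12, D = 9, total pairs = 21.
Step 3: tau = (C - D)/(n(n-1)/2) = (12 - 9)/21 = 0.142857.
Step 4: Exact two-sided p-value (enumerate n! = 5040 permutations of y under H0): p = 0.772619.
Step 5: alpha = 0.1. fail to reject H0.

tau_b = 0.1429 (C=12, D=9), p = 0.772619, fail to reject H0.


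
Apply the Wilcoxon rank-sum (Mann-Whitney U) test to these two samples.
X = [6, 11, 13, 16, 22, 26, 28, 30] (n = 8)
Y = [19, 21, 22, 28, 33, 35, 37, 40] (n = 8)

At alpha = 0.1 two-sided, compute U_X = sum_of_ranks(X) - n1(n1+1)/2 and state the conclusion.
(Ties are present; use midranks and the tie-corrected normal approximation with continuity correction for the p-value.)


Step 1: Combine and sort all 16 observations; assign midranks.
sorted (value, group): (6,X), (11,X), (13,X), (16,X), (19,Y), (21,Y), (22,X), (22,Y), (26,X), (28,X), (28,Y), (30,X), (33,Y), (35,Y), (37,Y), (40,Y)
ranks: 6->1, 11->2, 13->3, 16->4, 19->5, 21->6, 22->7.5, 22->7.5, 26->9, 28->10.5, 28->10.5, 30->12, 33->13, 35->14, 37->15, 40->16
Step 2: Rank sum for X: R1 = 1 + 2 + 3 + 4 + 7.5 + 9 + 10.5 + 12 = 49.
Step 3: U_X = R1 - n1(n1+1)/2 = 49 - 8*9/2 = 49 - 36 = 13.
       U_Y = n1*n2 - U_X = 64 - 13 = 51.
Step 4: Ties are present, so use the tie-corrected normal approximation (with continuity correction) for the p-value.
Step 5: p-value = 0.051685; compare to alpha = 0.1. reject H0.

U_X = 13, p = 0.051685, reject H0 at alpha = 0.1.


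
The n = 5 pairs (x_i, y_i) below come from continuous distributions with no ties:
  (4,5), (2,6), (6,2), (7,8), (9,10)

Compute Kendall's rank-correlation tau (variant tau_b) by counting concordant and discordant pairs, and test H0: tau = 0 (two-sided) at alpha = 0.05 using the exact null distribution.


Step 1: Enumerate the 10 unordered pairs (i,j) with i<j and classify each by sign(x_j-x_i) * sign(y_j-y_i).
  (1,2):dx=-2,dy=+1->D; (1,3):dx=+2,dy=-3->D; (1,4):dx=+3,dy=+3->C; (1,5):dx=+5,dy=+5->C
  (2,3):dx=+4,dy=-4->D; (2,4):dx=+5,dy=+2->C; (2,5):dx=+7,dy=+4->C; (3,4):dx=+1,dy=+6->C
  (3,5):dx=+3,dy=+8->C; (4,5):dx=+2,dy=+2->C
Step 2: C = 7, D = 3, total pairs = 10.
Step 3: tau = (C - D)/(n(n-1)/2) = (7 - 3)/10 = 0.400000.
Step 4: Exact two-sided p-value (enumerate n! = 120 permutations of y under H0): p = 0.483333.
Step 5: alpha = 0.05. fail to reject H0.

tau_b = 0.4000 (C=7, D=3), p = 0.483333, fail to reject H0.


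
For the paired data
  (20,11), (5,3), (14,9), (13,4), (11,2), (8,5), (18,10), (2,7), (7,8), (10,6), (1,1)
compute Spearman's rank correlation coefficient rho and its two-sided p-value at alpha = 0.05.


Step 1: Rank x and y separately (midranks; no ties here).
rank(x): 20->11, 5->3, 14->9, 13->8, 11->7, 8->5, 18->10, 2->2, 7->4, 10->6, 1->1
rank(y): 11->11, 3->3, 9->9, 4->4, 2->2, 5->5, 10->10, 7->7, 8->8, 6->6, 1->1
Step 2: d_i = R_x(i) - R_y(i); compute d_i^2.
  (11-11)^2=0, (3-3)^2=0, (9-9)^2=0, (8-4)^2=16, (7-2)^2=25, (5-5)^2=0, (10-10)^2=0, (2-7)^2=25, (4-8)^2=16, (6-6)^2=0, (1-1)^2=0
sum(d^2) = 82.
Step 3: rho = 1 - 6*82 / (11*(11^2 - 1)) = 1 - 492/1320 = 0.627273.
Step 4: Under H0, t = rho * sqrt((n-2)/(1-rho^2)) = 2.4163 ~ t(9).
Step 5: Two-sided p-value from the t-distribution with 9 df = 0.038845.
Step 6: alpha = 0.05. reject H0.

rho = 0.6273, p = 0.038845, reject H0 at alpha = 0.05.


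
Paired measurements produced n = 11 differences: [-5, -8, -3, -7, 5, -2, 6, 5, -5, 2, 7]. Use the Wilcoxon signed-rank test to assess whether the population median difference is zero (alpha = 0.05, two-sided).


Step 1: Drop any zero differences (none here) and take |d_i|.
|d| = [5, 8, 3, 7, 5, 2, 6, 5, 5, 2, 7]
Step 2: Midrank |d_i| (ties get averaged ranks).
ranks: |5|->5.5, |8|->11, |3|->3, |7|->9.5, |5|->5.5, |2|->1.5, |6|->8, |5|->5.5, |5|->5.5, |2|->1.5, |7|->9.5
Step 3: Attach original signs; sum ranks with positive sign and with negative sign.
W+ = 5.5 + 8 + 5.5 + 1.5 + 9.5 = 30
W- = 5.5 + 11 + 3 + 9.5 + 1.5 + 5.5 = 36
(Check: W+ + W- = 66 should equal n(n+1)/2 = 66.)
Step 4: Test statistic W = min(W+, W-) = 30.
Step 5: Ties in |d|, so use the tie-corrected normal approximation.
        E[W] = n(n+1)/4 = 11*12/4 = 33.
        Tie groups: |d|=2 (t=2), |d|=5 (t=4), |d|=7 (t=2); sum(t^3 - t) = 72.
        Var[W] = n(n+1)(2n+1)/24 - sum(t^3-t)/48 = 3036/24 - 72/48 = 125.
        z = (W - E[W]) / sqrt(Var[W]) = (30 - 33) / 11.1803 = -0.2683.
        Two-sided p = 2*Phi(z) = 0.788447.
Step 6: alpha = 0.05. fail to reject H0.

W+ = 30, W- = 36, W = min = 30, p = 0.788447, fail to reject H0.


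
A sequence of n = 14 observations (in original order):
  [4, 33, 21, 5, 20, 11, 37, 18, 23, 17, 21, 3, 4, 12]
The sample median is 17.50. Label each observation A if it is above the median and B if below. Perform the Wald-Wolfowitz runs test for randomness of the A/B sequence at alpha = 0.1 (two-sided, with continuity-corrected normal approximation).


Step 1: Compute median = 17.50; label A = above, B = below.
Labels in order: BAABABAAABABBB  (n_A = 7, n_B = 7)
Step 2: Count runs R = 9.
Step 3: Under H0 (random ordering), E[R] = 2*n_A*n_B/(n_A+n_B) + 1 = 2*7*7/14 + 1 = 8.0000.
        Var[R] = 2*n_A*n_B*(2*n_A*n_B - n_A - n_B) / ((n_A+n_B)^2 * (n_A+n_B-1)) = 8232/2548 = 3.2308.
        SD[R] = 1.7974.
Step 4: Continuity-corrected z = (R - 0.5 - E[R]) / SD[R] = (9 - 0.5 - 8.0000) / 1.7974 = 0.2782.
Step 5: Two-sided p-value via normal approximation = 2*(1 - Phi(|z|)) = 0.780879.
Step 6: alpha = 0.1. fail to reject H0.

R = 9, z = 0.2782, p = 0.780879, fail to reject H0.


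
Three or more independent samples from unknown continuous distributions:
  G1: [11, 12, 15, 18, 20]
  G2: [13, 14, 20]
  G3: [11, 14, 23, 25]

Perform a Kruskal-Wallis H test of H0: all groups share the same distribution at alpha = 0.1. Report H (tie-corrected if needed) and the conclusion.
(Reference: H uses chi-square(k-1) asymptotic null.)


Step 1: Combine all N = 12 observations and assign midranks.
sorted (value, group, rank): (11,G1,1.5), (11,G3,1.5), (12,G1,3), (13,G2,4), (14,G2,5.5), (14,G3,5.5), (15,G1,7), (18,G1,8), (20,G1,9.5), (20,G2,9.5), (23,G3,11), (25,G3,12)
Step 2: Sum ranks within each group.
R_1 = 29 (n_1 = 5)
R_2 = 19 (n_2 = 3)
R_3 = 30 (n_3 = 4)
Step 3: H = 12/(N(N+1)) * sum(R_i^2/n_i) - 3(N+1)
     = 12/(12*13) * (29^2/5 + 19^2/3 + 30^2/4) - 3*13
     = 0.076923 * 513.533 - 39
     = 0.502564.
Step 4: Ties present; correction factor C = 1 - 18/(12^3 - 12) = 0.989510. Corrected H = 0.502564 / 0.989510 = 0.507892.
Step 5: Under H0, H ~ chi^2(2); p-value = 0.775734.
Step 6: alpha = 0.1. fail to reject H0.

H = 0.5079, df = 2, p = 0.775734, fail to reject H0.


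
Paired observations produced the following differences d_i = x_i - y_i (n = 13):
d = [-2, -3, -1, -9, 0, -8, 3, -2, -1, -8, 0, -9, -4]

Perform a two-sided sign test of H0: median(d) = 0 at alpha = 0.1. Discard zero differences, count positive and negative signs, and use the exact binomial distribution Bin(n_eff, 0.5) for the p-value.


Step 1: Discard zero differences. Original n = 13; n_eff = number of nonzero differences = 11.
Nonzero differences (with sign): -2, -3, -1, -9, -8, +3, -2, -1, -8, -9, -4
Step 2: Count signs: positive = 1, negative = 10.
Step 3: Under H0: P(positive) = 0.5, so the number of positives S ~ Bin(11, 0.5).
Step 4: Two-sided exact p-value = sum of Bin(11,0.5) probabilities at or below the observed probability = 0.011719.
Step 5: alpha = 0.1. reject H0.

n_eff = 11, pos = 1, neg = 10, p = 0.011719, reject H0.


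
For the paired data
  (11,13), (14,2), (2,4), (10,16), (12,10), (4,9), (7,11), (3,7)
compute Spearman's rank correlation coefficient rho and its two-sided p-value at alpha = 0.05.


Step 1: Rank x and y separately (midranks; no ties here).
rank(x): 11->6, 14->8, 2->1, 10->5, 12->7, 4->3, 7->4, 3->2
rank(y): 13->7, 2->1, 4->2, 16->8, 10->5, 9->4, 11->6, 7->3
Step 2: d_i = R_x(i) - R_y(i); compute d_i^2.
  (6-7)^2=1, (8-1)^2=49, (1-2)^2=1, (5-8)^2=9, (7-5)^2=4, (3-4)^2=1, (4-6)^2=4, (2-3)^2=1
sum(d^2) = 70.
Step 3: rho = 1 - 6*70 / (8*(8^2 - 1)) = 1 - 420/504 = 0.166667.
Step 4: Under H0, t = rho * sqrt((n-2)/(1-rho^2)) = 0.4140 ~ t(6).
Step 5: Two-sided p-value from the t-distribution with 6 df = 0.693239.
Step 6: alpha = 0.05. fail to reject H0.

rho = 0.1667, p = 0.693239, fail to reject H0 at alpha = 0.05.


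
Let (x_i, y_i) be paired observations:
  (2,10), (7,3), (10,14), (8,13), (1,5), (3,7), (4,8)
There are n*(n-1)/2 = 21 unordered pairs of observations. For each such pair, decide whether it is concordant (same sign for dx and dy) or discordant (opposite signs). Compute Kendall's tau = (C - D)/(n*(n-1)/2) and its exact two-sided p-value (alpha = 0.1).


Step 1: Enumerate the 21 unordered pairs (i,j) with i<j and classify each by sign(x_j-x_i) * sign(y_j-y_i).
  (1,2):dx=+5,dy=-7->D; (1,3):dx=+8,dy=+4->C; (1,4):dx=+6,dy=+3->C; (1,5):dx=-1,dy=-5->C
  (1,6):dx=+1,dy=-3->D; (1,7):dx=+2,dy=-2->D; (2,3):dx=+3,dy=+11->C; (2,4):dx=+1,dy=+10->C
  (2,5):dx=-6,dy=+2->D; (2,6):dx=-4,dy=+4->D; (2,7):dx=-3,dy=+5->D; (3,4):dx=-2,dy=-1->C
  (3,5):dx=-9,dy=-9->C; (3,6):dx=-7,dy=-7->C; (3,7):dx=-6,dy=-6->C; (4,5):dx=-7,dy=-8->C
  (4,6):dx=-5,dy=-6->C; (4,7):dx=-4,dy=-5->C; (5,6):dx=+2,dy=+2->C; (5,7):dx=+3,dy=+3->C
  (6,7):dx=+1,dy=+1->C
Step 2: C = 15, D = 6, total pairs = 21.
Step 3: tau = (C - D)/(n(n-1)/2) = (15 - 6)/21 = 0.428571.
Step 4: Exact two-sided p-value (enumerate n! = 5040 permutations of y under H0): p = 0.238889.
Step 5: alpha = 0.1. fail to reject H0.

tau_b = 0.4286 (C=15, D=6), p = 0.238889, fail to reject H0.


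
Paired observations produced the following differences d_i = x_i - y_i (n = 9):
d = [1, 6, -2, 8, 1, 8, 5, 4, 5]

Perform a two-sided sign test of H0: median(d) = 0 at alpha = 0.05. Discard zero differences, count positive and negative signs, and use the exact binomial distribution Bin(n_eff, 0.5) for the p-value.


Step 1: Discard zero differences. Original n = 9; n_eff = number of nonzero differences = 9.
Nonzero differences (with sign): +1, +6, -2, +8, +1, +8, +5, +4, +5
Step 2: Count signs: positive = 8, negative = 1.
Step 3: Under H0: P(positive) = 0.5, so the number of positives S ~ Bin(9, 0.5).
Step 4: Two-sided exact p-value = sum of Bin(9,0.5) probabilities at or below the observed probability = 0.039062.
Step 5: alpha = 0.05. reject H0.

n_eff = 9, pos = 8, neg = 1, p = 0.039062, reject H0.


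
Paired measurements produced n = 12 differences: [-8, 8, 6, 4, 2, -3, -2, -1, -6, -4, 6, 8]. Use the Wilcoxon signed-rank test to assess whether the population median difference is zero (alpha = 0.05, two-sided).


Step 1: Drop any zero differences (none here) and take |d_i|.
|d| = [8, 8, 6, 4, 2, 3, 2, 1, 6, 4, 6, 8]
Step 2: Midrank |d_i| (ties get averaged ranks).
ranks: |8|->11, |8|->11, |6|->8, |4|->5.5, |2|->2.5, |3|->4, |2|->2.5, |1|->1, |6|->8, |4|->5.5, |6|->8, |8|->11
Step 3: Attach original signs; sum ranks with positive sign and with negative sign.
W+ = 11 + 8 + 5.5 + 2.5 + 8 + 11 = 46
W- = 11 + 4 + 2.5 + 1 + 8 + 5.5 = 32
(Check: W+ + W- = 78 should equal n(n+1)/2 = 78.)
Step 4: Test statistic W = min(W+, W-) = 32.
Step 5: Ties in |d|, so use the tie-corrected normal approximation.
        E[W] = n(n+1)/4 = 12*13/4 = 39.
        Tie groups: |d|=2 (t=2), |d|=4 (t=2), |d|=6 (t=3), |d|=8 (t=3); sum(t^3 - t) = 60.
        Var[W] = n(n+1)(2n+1)/24 - sum(t^3-t)/48 = 3900/24 - 60/48 = 161.25.
        z = (W - E[W]) / sqrt(Var[W]) = (32 - 39) / 12.6984 = -0.5512.
        Two-sided p = 2*Phi(z) = 0.581463.
Step 6: alpha = 0.05. fail to reject H0.

W+ = 46, W- = 32, W = min = 32, p = 0.581463, fail to reject H0.


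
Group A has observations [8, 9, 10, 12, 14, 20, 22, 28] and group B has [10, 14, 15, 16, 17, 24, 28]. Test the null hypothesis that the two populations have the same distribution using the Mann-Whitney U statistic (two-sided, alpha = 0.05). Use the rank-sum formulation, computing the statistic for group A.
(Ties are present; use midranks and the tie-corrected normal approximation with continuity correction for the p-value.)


Step 1: Combine and sort all 15 observations; assign midranks.
sorted (value, group): (8,X), (9,X), (10,X), (10,Y), (12,X), (14,X), (14,Y), (15,Y), (16,Y), (17,Y), (20,X), (22,X), (24,Y), (28,X), (28,Y)
ranks: 8->1, 9->2, 10->3.5, 10->3.5, 12->5, 14->6.5, 14->6.5, 15->8, 16->9, 17->10, 20->11, 22->12, 24->13, 28->14.5, 28->14.5
Step 2: Rank sum for X: R1 = 1 + 2 + 3.5 + 5 + 6.5 + 11 + 12 + 14.5 = 55.5.
Step 3: U_X = R1 - n1(n1+1)/2 = 55.5 - 8*9/2 = 55.5 - 36 = 19.5.
       U_Y = n1*n2 - U_X = 56 - 19.5 = 36.5.
Step 4: Ties are present, so use the tie-corrected normal approximation (with continuity correction) for the p-value.
Step 5: p-value = 0.353247; compare to alpha = 0.05. fail to reject H0.

U_X = 19.5, p = 0.353247, fail to reject H0 at alpha = 0.05.


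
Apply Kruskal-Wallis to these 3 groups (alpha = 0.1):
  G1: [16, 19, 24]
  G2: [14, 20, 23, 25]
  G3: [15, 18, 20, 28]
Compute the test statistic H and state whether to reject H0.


Step 1: Combine all N = 11 observations and assign midranks.
sorted (value, group, rank): (14,G2,1), (15,G3,2), (16,G1,3), (18,G3,4), (19,G1,5), (20,G2,6.5), (20,G3,6.5), (23,G2,8), (24,G1,9), (25,G2,10), (28,G3,11)
Step 2: Sum ranks within each group.
R_1 = 17 (n_1 = 3)
R_2 = 25.5 (n_2 = 4)
R_3 = 23.5 (n_3 = 4)
Step 3: H = 12/(N(N+1)) * sum(R_i^2/n_i) - 3(N+1)
     = 12/(11*12) * (17^2/3 + 25.5^2/4 + 23.5^2/4) - 3*12
     = 0.090909 * 396.958 - 36
     = 0.087121.
Step 4: Ties present; correction factor C = 1 - 6/(11^3 - 11) = 0.995455. Corrected H = 0.087121 / 0.995455 = 0.087519.
Step 5: Under H0, H ~ chi^2(2); p-value = 0.957184.
Step 6: alpha = 0.1. fail to reject H0.

H = 0.0875, df = 2, p = 0.957184, fail to reject H0.


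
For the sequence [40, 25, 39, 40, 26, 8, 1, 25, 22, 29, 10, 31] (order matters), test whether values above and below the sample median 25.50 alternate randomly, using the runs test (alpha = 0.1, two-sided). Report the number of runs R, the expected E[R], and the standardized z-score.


Step 1: Compute median = 25.50; label A = above, B = below.
Labels in order: ABAAABBBBABA  (n_A = 6, n_B = 6)
Step 2: Count runs R = 7.
Step 3: Under H0 (random ordering), E[R] = 2*n_A*n_B/(n_A+n_B) + 1 = 2*6*6/12 + 1 = 7.0000.
        Var[R] = 2*n_A*n_B*(2*n_A*n_B - n_A - n_B) / ((n_A+n_B)^2 * (n_A+n_B-1)) = 4320/1584 = 2.7273.
        SD[R] = 1.6514.
Step 4: R = E[R], so z = 0 with no continuity correction.
Step 5: Two-sided p-value via normal approximation = 2*(1 - Phi(|z|)) = 1.000000.
Step 6: alpha = 0.1. fail to reject H0.

R = 7, z = 0.0000, p = 1.000000, fail to reject H0.


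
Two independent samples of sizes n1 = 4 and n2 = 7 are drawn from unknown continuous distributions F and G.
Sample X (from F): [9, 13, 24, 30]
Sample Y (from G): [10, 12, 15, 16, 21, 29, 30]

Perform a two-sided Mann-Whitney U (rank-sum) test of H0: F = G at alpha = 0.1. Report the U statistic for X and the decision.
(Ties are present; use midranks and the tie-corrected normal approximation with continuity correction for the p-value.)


Step 1: Combine and sort all 11 observations; assign midranks.
sorted (value, group): (9,X), (10,Y), (12,Y), (13,X), (15,Y), (16,Y), (21,Y), (24,X), (29,Y), (30,X), (30,Y)
ranks: 9->1, 10->2, 12->3, 13->4, 15->5, 16->6, 21->7, 24->8, 29->9, 30->10.5, 30->10.5
Step 2: Rank sum for X: R1 = 1 + 4 + 8 + 10.5 = 23.5.
Step 3: U_X = R1 - n1(n1+1)/2 = 23.5 - 4*5/2 = 23.5 - 10 = 13.5.
       U_Y = n1*n2 - U_X = 28 - 13.5 = 14.5.
Step 4: Ties are present, so use the tie-corrected normal approximation (with continuity correction) for the p-value.
Step 5: p-value = 1.000000; compare to alpha = 0.1. fail to reject H0.

U_X = 13.5, p = 1.000000, fail to reject H0 at alpha = 0.1.


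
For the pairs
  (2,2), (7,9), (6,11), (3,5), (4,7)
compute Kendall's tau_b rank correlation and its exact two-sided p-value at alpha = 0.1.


Step 1: Enumerate the 10 unordered pairs (i,j) with i<j and classify each by sign(x_j-x_i) * sign(y_j-y_i).
  (1,2):dx=+5,dy=+7->C; (1,3):dx=+4,dy=+9->C; (1,4):dx=+1,dy=+3->C; (1,5):dx=+2,dy=+5->C
  (2,3):dx=-1,dy=+2->D; (2,4):dx=-4,dy=-4->C; (2,5):dx=-3,dy=-2->C; (3,4):dx=-3,dy=-6->C
  (3,5):dx=-2,dy=-4->C; (4,5):dx=+1,dy=+2->C
Step 2: C = 9, D = 1, total pairs = 10.
Step 3: tau = (C - D)/(n(n-1)/2) = (9 - 1)/10 = 0.800000.
Step 4: Exact two-sided p-value (enumerate n! = 120 permutations of y under H0): p = 0.083333.
Step 5: alpha = 0.1. reject H0.

tau_b = 0.8000 (C=9, D=1), p = 0.083333, reject H0.


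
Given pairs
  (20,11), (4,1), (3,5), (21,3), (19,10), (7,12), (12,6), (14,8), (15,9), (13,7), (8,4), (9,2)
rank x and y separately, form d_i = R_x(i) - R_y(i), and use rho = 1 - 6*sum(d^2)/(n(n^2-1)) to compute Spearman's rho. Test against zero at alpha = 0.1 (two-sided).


Step 1: Rank x and y separately (midranks; no ties here).
rank(x): 20->11, 4->2, 3->1, 21->12, 19->10, 7->3, 12->6, 14->8, 15->9, 13->7, 8->4, 9->5
rank(y): 11->11, 1->1, 5->5, 3->3, 10->10, 12->12, 6->6, 8->8, 9->9, 7->7, 4->4, 2->2
Step 2: d_i = R_x(i) - R_y(i); compute d_i^2.
  (11-11)^2=0, (2-1)^2=1, (1-5)^2=16, (12-3)^2=81, (10-10)^2=0, (3-12)^2=81, (6-6)^2=0, (8-8)^2=0, (9-9)^2=0, (7-7)^2=0, (4-4)^2=0, (5-2)^2=9
sum(d^2) = 188.
Step 3: rho = 1 - 6*188 / (12*(12^2 - 1)) = 1 - 1128/1716 = 0.342657.
Step 4: Under H0, t = rho * sqrt((n-2)/(1-rho^2)) = 1.1534 ~ t(10).
Step 5: Two-sided p-value from the t-distribution with 10 df = 0.275567.
Step 6: alpha = 0.1. fail to reject H0.

rho = 0.3427, p = 0.275567, fail to reject H0 at alpha = 0.1.
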